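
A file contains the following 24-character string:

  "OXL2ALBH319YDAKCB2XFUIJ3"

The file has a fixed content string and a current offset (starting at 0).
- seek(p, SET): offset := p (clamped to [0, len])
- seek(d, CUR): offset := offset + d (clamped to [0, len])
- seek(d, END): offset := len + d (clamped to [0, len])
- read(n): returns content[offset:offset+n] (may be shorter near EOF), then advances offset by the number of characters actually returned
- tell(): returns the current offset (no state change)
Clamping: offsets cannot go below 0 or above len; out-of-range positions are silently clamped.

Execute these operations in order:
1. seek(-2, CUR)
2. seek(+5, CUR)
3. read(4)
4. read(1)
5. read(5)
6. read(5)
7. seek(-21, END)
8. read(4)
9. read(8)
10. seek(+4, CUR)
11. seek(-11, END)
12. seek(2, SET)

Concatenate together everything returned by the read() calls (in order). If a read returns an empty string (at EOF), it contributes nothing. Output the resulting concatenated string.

After 1 (seek(-2, CUR)): offset=0
After 2 (seek(+5, CUR)): offset=5
After 3 (read(4)): returned 'LBH3', offset=9
After 4 (read(1)): returned '1', offset=10
After 5 (read(5)): returned '9YDAK', offset=15
After 6 (read(5)): returned 'CB2XF', offset=20
After 7 (seek(-21, END)): offset=3
After 8 (read(4)): returned '2ALB', offset=7
After 9 (read(8)): returned 'H319YDAK', offset=15
After 10 (seek(+4, CUR)): offset=19
After 11 (seek(-11, END)): offset=13
After 12 (seek(2, SET)): offset=2

Answer: LBH319YDAKCB2XF2ALBH319YDAK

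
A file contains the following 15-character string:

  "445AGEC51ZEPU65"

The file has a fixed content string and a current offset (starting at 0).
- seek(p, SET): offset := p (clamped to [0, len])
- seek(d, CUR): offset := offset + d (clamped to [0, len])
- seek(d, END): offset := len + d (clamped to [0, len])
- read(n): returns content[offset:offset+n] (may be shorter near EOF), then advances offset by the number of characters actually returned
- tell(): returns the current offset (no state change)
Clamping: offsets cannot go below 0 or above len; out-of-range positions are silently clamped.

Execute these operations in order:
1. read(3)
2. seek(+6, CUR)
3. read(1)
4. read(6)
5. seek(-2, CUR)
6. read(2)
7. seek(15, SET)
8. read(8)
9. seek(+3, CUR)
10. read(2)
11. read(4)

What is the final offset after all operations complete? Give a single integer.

After 1 (read(3)): returned '445', offset=3
After 2 (seek(+6, CUR)): offset=9
After 3 (read(1)): returned 'Z', offset=10
After 4 (read(6)): returned 'EPU65', offset=15
After 5 (seek(-2, CUR)): offset=13
After 6 (read(2)): returned '65', offset=15
After 7 (seek(15, SET)): offset=15
After 8 (read(8)): returned '', offset=15
After 9 (seek(+3, CUR)): offset=15
After 10 (read(2)): returned '', offset=15
After 11 (read(4)): returned '', offset=15

Answer: 15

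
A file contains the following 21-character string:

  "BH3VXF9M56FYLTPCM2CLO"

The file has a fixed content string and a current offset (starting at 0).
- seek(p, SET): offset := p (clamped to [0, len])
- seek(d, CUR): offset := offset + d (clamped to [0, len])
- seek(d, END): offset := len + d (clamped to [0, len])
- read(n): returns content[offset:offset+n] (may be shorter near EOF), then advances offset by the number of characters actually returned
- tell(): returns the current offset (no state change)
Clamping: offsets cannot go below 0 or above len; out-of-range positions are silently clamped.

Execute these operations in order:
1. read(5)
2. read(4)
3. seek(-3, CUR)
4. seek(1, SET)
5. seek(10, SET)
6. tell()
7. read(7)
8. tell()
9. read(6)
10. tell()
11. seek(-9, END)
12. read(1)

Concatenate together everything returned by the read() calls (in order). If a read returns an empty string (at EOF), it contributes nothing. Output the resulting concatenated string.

Answer: BH3VXF9M5FYLTPCM2CLOL

Derivation:
After 1 (read(5)): returned 'BH3VX', offset=5
After 2 (read(4)): returned 'F9M5', offset=9
After 3 (seek(-3, CUR)): offset=6
After 4 (seek(1, SET)): offset=1
After 5 (seek(10, SET)): offset=10
After 6 (tell()): offset=10
After 7 (read(7)): returned 'FYLTPCM', offset=17
After 8 (tell()): offset=17
After 9 (read(6)): returned '2CLO', offset=21
After 10 (tell()): offset=21
After 11 (seek(-9, END)): offset=12
After 12 (read(1)): returned 'L', offset=13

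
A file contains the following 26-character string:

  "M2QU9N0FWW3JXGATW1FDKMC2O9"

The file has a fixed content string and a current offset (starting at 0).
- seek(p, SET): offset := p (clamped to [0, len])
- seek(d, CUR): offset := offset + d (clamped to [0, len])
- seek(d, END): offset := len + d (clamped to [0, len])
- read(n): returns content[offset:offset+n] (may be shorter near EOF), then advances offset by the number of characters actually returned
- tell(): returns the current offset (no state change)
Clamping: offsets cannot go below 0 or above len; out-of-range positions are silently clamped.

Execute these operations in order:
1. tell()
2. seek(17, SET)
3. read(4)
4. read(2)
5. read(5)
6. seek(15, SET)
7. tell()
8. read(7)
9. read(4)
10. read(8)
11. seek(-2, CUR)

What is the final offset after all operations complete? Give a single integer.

After 1 (tell()): offset=0
After 2 (seek(17, SET)): offset=17
After 3 (read(4)): returned '1FDK', offset=21
After 4 (read(2)): returned 'MC', offset=23
After 5 (read(5)): returned '2O9', offset=26
After 6 (seek(15, SET)): offset=15
After 7 (tell()): offset=15
After 8 (read(7)): returned 'TW1FDKM', offset=22
After 9 (read(4)): returned 'C2O9', offset=26
After 10 (read(8)): returned '', offset=26
After 11 (seek(-2, CUR)): offset=24

Answer: 24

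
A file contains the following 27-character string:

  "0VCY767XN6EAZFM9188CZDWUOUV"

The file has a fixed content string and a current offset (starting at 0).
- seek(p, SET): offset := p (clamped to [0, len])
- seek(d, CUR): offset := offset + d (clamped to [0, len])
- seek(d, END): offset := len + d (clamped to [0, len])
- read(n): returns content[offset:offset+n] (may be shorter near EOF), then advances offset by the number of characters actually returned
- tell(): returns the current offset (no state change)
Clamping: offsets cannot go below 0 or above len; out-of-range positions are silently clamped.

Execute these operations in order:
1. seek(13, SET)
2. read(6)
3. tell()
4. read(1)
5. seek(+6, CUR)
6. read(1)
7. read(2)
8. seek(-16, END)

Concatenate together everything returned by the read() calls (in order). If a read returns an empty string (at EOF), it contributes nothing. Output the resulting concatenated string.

After 1 (seek(13, SET)): offset=13
After 2 (read(6)): returned 'FM9188', offset=19
After 3 (tell()): offset=19
After 4 (read(1)): returned 'C', offset=20
After 5 (seek(+6, CUR)): offset=26
After 6 (read(1)): returned 'V', offset=27
After 7 (read(2)): returned '', offset=27
After 8 (seek(-16, END)): offset=11

Answer: FM9188CV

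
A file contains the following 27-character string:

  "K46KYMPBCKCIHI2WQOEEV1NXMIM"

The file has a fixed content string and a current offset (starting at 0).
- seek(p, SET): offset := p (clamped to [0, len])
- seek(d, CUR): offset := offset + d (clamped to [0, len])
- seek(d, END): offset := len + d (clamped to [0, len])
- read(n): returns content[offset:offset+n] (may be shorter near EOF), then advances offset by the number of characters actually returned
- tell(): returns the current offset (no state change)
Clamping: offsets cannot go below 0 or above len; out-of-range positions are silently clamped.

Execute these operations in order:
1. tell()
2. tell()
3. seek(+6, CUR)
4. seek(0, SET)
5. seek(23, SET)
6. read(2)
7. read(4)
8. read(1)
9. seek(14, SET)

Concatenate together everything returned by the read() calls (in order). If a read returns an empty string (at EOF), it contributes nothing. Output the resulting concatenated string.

Answer: XMIM

Derivation:
After 1 (tell()): offset=0
After 2 (tell()): offset=0
After 3 (seek(+6, CUR)): offset=6
After 4 (seek(0, SET)): offset=0
After 5 (seek(23, SET)): offset=23
After 6 (read(2)): returned 'XM', offset=25
After 7 (read(4)): returned 'IM', offset=27
After 8 (read(1)): returned '', offset=27
After 9 (seek(14, SET)): offset=14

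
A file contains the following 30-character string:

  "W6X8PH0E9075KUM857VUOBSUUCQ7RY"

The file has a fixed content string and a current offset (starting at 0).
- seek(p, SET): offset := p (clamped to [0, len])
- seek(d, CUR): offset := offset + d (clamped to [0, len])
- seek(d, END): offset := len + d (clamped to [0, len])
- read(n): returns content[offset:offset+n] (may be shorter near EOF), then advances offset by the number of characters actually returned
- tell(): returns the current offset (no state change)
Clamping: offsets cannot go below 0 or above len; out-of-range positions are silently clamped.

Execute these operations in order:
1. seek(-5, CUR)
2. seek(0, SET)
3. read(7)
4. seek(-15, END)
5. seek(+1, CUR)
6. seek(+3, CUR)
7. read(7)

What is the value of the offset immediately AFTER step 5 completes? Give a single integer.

Answer: 16

Derivation:
After 1 (seek(-5, CUR)): offset=0
After 2 (seek(0, SET)): offset=0
After 3 (read(7)): returned 'W6X8PH0', offset=7
After 4 (seek(-15, END)): offset=15
After 5 (seek(+1, CUR)): offset=16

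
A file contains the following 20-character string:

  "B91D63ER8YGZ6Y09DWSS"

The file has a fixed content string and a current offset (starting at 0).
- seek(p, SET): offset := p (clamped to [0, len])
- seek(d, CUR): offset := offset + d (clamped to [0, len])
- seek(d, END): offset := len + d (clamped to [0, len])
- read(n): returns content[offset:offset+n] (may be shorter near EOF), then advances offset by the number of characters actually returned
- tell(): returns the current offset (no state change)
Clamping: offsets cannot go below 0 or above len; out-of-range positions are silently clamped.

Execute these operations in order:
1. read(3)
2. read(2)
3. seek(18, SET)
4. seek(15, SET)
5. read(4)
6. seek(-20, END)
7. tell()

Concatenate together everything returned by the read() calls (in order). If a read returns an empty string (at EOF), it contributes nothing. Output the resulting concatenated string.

After 1 (read(3)): returned 'B91', offset=3
After 2 (read(2)): returned 'D6', offset=5
After 3 (seek(18, SET)): offset=18
After 4 (seek(15, SET)): offset=15
After 5 (read(4)): returned '9DWS', offset=19
After 6 (seek(-20, END)): offset=0
After 7 (tell()): offset=0

Answer: B91D69DWS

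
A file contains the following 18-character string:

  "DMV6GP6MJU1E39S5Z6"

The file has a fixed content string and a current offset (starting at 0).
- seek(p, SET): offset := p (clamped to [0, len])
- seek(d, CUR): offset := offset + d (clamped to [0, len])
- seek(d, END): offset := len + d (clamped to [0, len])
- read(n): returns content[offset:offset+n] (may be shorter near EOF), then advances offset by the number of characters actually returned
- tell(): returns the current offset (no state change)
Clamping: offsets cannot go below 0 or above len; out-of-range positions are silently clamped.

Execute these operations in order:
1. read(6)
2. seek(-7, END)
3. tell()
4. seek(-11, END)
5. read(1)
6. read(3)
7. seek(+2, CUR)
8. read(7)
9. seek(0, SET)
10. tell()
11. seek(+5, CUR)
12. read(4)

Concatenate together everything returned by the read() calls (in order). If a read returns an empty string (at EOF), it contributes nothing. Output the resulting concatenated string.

After 1 (read(6)): returned 'DMV6GP', offset=6
After 2 (seek(-7, END)): offset=11
After 3 (tell()): offset=11
After 4 (seek(-11, END)): offset=7
After 5 (read(1)): returned 'M', offset=8
After 6 (read(3)): returned 'JU1', offset=11
After 7 (seek(+2, CUR)): offset=13
After 8 (read(7)): returned '9S5Z6', offset=18
After 9 (seek(0, SET)): offset=0
After 10 (tell()): offset=0
After 11 (seek(+5, CUR)): offset=5
After 12 (read(4)): returned 'P6MJ', offset=9

Answer: DMV6GPMJU19S5Z6P6MJ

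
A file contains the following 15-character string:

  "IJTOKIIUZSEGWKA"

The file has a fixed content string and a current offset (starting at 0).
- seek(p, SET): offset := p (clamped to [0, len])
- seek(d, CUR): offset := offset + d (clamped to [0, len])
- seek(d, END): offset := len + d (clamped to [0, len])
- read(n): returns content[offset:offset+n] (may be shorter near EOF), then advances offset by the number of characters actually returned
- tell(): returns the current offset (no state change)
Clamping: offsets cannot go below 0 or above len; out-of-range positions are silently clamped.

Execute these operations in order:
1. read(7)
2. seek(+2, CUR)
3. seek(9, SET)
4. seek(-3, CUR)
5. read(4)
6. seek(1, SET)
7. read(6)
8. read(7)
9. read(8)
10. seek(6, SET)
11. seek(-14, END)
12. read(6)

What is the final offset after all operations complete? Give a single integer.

After 1 (read(7)): returned 'IJTOKII', offset=7
After 2 (seek(+2, CUR)): offset=9
After 3 (seek(9, SET)): offset=9
After 4 (seek(-3, CUR)): offset=6
After 5 (read(4)): returned 'IUZS', offset=10
After 6 (seek(1, SET)): offset=1
After 7 (read(6)): returned 'JTOKII', offset=7
After 8 (read(7)): returned 'UZSEGWK', offset=14
After 9 (read(8)): returned 'A', offset=15
After 10 (seek(6, SET)): offset=6
After 11 (seek(-14, END)): offset=1
After 12 (read(6)): returned 'JTOKII', offset=7

Answer: 7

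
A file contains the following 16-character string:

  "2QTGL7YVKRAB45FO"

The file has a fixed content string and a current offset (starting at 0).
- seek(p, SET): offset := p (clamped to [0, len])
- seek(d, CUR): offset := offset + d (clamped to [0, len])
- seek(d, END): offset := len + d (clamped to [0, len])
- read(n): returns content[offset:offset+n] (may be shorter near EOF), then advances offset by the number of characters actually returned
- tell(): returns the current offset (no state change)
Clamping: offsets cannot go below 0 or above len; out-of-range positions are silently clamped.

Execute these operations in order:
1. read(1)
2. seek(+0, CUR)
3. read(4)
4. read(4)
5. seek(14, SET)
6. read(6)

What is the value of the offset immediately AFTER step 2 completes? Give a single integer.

After 1 (read(1)): returned '2', offset=1
After 2 (seek(+0, CUR)): offset=1

Answer: 1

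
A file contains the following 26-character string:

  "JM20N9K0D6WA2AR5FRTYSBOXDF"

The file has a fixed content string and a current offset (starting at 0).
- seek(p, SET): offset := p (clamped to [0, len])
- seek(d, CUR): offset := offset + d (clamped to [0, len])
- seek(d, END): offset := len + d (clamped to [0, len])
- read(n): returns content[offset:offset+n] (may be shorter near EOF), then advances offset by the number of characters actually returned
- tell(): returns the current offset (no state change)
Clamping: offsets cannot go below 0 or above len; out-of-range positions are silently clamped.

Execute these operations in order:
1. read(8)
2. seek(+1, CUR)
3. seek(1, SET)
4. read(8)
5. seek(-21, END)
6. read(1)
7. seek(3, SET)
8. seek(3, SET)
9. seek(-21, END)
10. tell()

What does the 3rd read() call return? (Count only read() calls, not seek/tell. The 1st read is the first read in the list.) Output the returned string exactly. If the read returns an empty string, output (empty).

After 1 (read(8)): returned 'JM20N9K0', offset=8
After 2 (seek(+1, CUR)): offset=9
After 3 (seek(1, SET)): offset=1
After 4 (read(8)): returned 'M20N9K0D', offset=9
After 5 (seek(-21, END)): offset=5
After 6 (read(1)): returned '9', offset=6
After 7 (seek(3, SET)): offset=3
After 8 (seek(3, SET)): offset=3
After 9 (seek(-21, END)): offset=5
After 10 (tell()): offset=5

Answer: 9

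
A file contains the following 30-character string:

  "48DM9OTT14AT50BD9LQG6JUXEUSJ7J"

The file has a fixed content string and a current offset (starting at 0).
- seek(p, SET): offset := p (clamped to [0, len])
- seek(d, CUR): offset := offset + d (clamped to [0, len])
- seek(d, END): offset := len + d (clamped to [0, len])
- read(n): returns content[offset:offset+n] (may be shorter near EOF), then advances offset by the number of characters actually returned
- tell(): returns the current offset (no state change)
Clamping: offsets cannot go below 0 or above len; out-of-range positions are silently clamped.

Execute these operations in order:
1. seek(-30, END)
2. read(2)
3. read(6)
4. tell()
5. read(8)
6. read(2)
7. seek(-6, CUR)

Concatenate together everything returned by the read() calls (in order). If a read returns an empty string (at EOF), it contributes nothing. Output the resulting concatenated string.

After 1 (seek(-30, END)): offset=0
After 2 (read(2)): returned '48', offset=2
After 3 (read(6)): returned 'DM9OTT', offset=8
After 4 (tell()): offset=8
After 5 (read(8)): returned '14AT50BD', offset=16
After 6 (read(2)): returned '9L', offset=18
After 7 (seek(-6, CUR)): offset=12

Answer: 48DM9OTT14AT50BD9L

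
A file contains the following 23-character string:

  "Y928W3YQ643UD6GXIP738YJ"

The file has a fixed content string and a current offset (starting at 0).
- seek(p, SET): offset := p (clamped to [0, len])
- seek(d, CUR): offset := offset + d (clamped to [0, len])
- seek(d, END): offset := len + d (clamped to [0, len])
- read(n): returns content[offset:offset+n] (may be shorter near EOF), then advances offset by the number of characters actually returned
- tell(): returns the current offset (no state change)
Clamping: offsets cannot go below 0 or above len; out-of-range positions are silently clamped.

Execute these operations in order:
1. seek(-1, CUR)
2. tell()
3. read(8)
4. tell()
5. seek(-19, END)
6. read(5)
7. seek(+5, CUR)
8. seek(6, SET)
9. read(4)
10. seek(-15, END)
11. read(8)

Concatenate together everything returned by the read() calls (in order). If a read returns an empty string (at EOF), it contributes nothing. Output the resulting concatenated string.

After 1 (seek(-1, CUR)): offset=0
After 2 (tell()): offset=0
After 3 (read(8)): returned 'Y928W3YQ', offset=8
After 4 (tell()): offset=8
After 5 (seek(-19, END)): offset=4
After 6 (read(5)): returned 'W3YQ6', offset=9
After 7 (seek(+5, CUR)): offset=14
After 8 (seek(6, SET)): offset=6
After 9 (read(4)): returned 'YQ64', offset=10
After 10 (seek(-15, END)): offset=8
After 11 (read(8)): returned '643UD6GX', offset=16

Answer: Y928W3YQW3YQ6YQ64643UD6GX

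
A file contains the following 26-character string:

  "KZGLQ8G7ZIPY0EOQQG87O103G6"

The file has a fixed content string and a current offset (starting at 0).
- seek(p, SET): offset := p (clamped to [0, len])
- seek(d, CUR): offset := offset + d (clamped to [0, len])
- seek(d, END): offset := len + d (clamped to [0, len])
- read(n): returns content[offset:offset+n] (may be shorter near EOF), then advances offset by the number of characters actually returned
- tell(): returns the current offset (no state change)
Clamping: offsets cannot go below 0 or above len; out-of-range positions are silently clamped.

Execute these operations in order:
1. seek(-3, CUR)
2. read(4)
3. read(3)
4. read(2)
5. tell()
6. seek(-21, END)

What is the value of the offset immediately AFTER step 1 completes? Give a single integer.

Answer: 0

Derivation:
After 1 (seek(-3, CUR)): offset=0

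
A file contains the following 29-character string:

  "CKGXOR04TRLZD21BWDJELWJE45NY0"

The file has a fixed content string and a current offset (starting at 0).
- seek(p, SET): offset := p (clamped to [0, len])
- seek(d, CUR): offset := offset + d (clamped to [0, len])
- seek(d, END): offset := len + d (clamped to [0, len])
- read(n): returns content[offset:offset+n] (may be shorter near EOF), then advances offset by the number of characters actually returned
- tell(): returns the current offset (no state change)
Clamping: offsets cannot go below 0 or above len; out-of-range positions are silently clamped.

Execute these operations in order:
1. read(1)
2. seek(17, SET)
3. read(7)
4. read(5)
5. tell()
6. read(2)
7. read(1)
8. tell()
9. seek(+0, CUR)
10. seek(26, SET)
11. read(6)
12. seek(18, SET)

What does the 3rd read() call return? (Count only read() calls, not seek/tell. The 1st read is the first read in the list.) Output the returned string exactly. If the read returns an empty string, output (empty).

Answer: 45NY0

Derivation:
After 1 (read(1)): returned 'C', offset=1
After 2 (seek(17, SET)): offset=17
After 3 (read(7)): returned 'DJELWJE', offset=24
After 4 (read(5)): returned '45NY0', offset=29
After 5 (tell()): offset=29
After 6 (read(2)): returned '', offset=29
After 7 (read(1)): returned '', offset=29
After 8 (tell()): offset=29
After 9 (seek(+0, CUR)): offset=29
After 10 (seek(26, SET)): offset=26
After 11 (read(6)): returned 'NY0', offset=29
After 12 (seek(18, SET)): offset=18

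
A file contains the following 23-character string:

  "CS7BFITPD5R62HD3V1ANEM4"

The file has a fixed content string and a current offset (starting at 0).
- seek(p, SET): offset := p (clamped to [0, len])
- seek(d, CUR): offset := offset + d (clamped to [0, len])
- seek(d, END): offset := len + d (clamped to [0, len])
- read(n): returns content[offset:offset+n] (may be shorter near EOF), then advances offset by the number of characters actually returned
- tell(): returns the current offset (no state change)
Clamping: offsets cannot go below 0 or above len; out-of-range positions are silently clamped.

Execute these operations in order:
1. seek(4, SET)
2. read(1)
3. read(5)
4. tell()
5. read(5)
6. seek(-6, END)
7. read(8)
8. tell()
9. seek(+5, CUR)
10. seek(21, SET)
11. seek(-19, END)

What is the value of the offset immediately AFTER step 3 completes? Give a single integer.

After 1 (seek(4, SET)): offset=4
After 2 (read(1)): returned 'F', offset=5
After 3 (read(5)): returned 'ITPD5', offset=10

Answer: 10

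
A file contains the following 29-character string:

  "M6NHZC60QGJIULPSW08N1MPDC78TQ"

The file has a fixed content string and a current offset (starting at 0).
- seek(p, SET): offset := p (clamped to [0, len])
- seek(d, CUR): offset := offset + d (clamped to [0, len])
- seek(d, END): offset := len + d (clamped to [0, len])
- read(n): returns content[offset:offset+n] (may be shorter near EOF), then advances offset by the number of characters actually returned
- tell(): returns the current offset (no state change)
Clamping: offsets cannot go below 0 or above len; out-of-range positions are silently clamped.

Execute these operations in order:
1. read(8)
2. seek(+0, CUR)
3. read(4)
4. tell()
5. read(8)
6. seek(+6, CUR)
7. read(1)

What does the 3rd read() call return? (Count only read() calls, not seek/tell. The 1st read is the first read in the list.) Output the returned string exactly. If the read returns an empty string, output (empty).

Answer: ULPSW08N

Derivation:
After 1 (read(8)): returned 'M6NHZC60', offset=8
After 2 (seek(+0, CUR)): offset=8
After 3 (read(4)): returned 'QGJI', offset=12
After 4 (tell()): offset=12
After 5 (read(8)): returned 'ULPSW08N', offset=20
After 6 (seek(+6, CUR)): offset=26
After 7 (read(1)): returned '8', offset=27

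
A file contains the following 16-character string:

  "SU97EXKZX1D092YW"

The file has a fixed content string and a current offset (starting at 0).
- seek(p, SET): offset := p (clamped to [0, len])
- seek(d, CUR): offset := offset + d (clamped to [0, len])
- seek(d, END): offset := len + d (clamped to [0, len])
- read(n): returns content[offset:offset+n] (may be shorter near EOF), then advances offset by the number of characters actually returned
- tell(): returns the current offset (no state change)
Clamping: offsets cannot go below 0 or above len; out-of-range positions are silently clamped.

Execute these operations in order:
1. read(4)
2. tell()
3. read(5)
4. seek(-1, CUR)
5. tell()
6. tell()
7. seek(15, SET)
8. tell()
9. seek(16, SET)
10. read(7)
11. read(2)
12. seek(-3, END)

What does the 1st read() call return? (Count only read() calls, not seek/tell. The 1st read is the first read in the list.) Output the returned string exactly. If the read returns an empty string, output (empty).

Answer: SU97

Derivation:
After 1 (read(4)): returned 'SU97', offset=4
After 2 (tell()): offset=4
After 3 (read(5)): returned 'EXKZX', offset=9
After 4 (seek(-1, CUR)): offset=8
After 5 (tell()): offset=8
After 6 (tell()): offset=8
After 7 (seek(15, SET)): offset=15
After 8 (tell()): offset=15
After 9 (seek(16, SET)): offset=16
After 10 (read(7)): returned '', offset=16
After 11 (read(2)): returned '', offset=16
After 12 (seek(-3, END)): offset=13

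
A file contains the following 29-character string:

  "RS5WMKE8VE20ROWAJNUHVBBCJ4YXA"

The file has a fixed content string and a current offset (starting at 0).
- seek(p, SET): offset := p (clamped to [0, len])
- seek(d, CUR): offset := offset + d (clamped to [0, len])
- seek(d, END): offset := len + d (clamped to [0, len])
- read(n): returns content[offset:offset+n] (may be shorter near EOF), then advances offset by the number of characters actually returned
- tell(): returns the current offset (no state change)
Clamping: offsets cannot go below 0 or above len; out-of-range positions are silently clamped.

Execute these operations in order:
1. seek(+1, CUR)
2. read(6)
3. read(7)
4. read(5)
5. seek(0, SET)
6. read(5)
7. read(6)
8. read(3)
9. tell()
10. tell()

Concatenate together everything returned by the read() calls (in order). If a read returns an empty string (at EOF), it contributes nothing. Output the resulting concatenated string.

Answer: S5WMKE8VE20ROWAJNURS5WMKE8VE20RO

Derivation:
After 1 (seek(+1, CUR)): offset=1
After 2 (read(6)): returned 'S5WMKE', offset=7
After 3 (read(7)): returned '8VE20RO', offset=14
After 4 (read(5)): returned 'WAJNU', offset=19
After 5 (seek(0, SET)): offset=0
After 6 (read(5)): returned 'RS5WM', offset=5
After 7 (read(6)): returned 'KE8VE2', offset=11
After 8 (read(3)): returned '0RO', offset=14
After 9 (tell()): offset=14
After 10 (tell()): offset=14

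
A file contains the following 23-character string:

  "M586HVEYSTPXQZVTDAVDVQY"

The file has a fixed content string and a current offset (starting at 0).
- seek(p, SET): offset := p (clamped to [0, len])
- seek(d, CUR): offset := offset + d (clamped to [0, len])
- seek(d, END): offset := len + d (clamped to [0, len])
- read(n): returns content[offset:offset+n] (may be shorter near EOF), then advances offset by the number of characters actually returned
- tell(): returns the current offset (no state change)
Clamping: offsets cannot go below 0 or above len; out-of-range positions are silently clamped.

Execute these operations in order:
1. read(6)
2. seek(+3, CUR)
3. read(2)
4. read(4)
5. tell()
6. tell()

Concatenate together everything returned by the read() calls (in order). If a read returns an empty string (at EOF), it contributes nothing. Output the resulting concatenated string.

After 1 (read(6)): returned 'M586HV', offset=6
After 2 (seek(+3, CUR)): offset=9
After 3 (read(2)): returned 'TP', offset=11
After 4 (read(4)): returned 'XQZV', offset=15
After 5 (tell()): offset=15
After 6 (tell()): offset=15

Answer: M586HVTPXQZV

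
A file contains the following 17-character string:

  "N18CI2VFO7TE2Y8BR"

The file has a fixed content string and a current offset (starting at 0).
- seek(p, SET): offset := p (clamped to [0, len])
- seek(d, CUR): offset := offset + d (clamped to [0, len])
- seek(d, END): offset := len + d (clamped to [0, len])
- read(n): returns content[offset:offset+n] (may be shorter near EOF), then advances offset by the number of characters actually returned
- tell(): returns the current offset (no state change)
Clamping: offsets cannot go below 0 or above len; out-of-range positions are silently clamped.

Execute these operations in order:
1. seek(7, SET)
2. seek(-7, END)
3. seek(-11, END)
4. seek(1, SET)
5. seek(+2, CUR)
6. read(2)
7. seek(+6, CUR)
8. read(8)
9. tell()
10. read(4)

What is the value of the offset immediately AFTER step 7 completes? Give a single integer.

After 1 (seek(7, SET)): offset=7
After 2 (seek(-7, END)): offset=10
After 3 (seek(-11, END)): offset=6
After 4 (seek(1, SET)): offset=1
After 5 (seek(+2, CUR)): offset=3
After 6 (read(2)): returned 'CI', offset=5
After 7 (seek(+6, CUR)): offset=11

Answer: 11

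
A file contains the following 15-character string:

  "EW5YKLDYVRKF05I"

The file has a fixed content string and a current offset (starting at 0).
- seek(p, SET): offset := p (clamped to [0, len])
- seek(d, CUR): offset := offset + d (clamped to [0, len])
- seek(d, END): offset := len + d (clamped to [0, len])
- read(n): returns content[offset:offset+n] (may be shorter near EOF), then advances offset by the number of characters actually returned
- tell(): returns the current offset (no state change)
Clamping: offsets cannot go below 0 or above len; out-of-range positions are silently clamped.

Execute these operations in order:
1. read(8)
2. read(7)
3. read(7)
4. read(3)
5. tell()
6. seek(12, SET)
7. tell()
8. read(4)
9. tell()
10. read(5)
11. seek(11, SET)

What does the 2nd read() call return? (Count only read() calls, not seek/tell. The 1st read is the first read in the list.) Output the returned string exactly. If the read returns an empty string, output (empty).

After 1 (read(8)): returned 'EW5YKLDY', offset=8
After 2 (read(7)): returned 'VRKF05I', offset=15
After 3 (read(7)): returned '', offset=15
After 4 (read(3)): returned '', offset=15
After 5 (tell()): offset=15
After 6 (seek(12, SET)): offset=12
After 7 (tell()): offset=12
After 8 (read(4)): returned '05I', offset=15
After 9 (tell()): offset=15
After 10 (read(5)): returned '', offset=15
After 11 (seek(11, SET)): offset=11

Answer: VRKF05I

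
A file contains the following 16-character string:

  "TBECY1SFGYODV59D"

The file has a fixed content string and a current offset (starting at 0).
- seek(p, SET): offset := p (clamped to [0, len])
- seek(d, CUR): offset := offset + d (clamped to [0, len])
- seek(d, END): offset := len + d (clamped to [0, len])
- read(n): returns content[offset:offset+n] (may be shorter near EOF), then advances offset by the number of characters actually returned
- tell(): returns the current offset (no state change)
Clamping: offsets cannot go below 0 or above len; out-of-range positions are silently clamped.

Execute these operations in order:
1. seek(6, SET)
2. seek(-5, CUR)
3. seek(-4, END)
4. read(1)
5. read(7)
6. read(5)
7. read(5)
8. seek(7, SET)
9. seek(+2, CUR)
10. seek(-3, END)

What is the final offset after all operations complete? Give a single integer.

After 1 (seek(6, SET)): offset=6
After 2 (seek(-5, CUR)): offset=1
After 3 (seek(-4, END)): offset=12
After 4 (read(1)): returned 'V', offset=13
After 5 (read(7)): returned '59D', offset=16
After 6 (read(5)): returned '', offset=16
After 7 (read(5)): returned '', offset=16
After 8 (seek(7, SET)): offset=7
After 9 (seek(+2, CUR)): offset=9
After 10 (seek(-3, END)): offset=13

Answer: 13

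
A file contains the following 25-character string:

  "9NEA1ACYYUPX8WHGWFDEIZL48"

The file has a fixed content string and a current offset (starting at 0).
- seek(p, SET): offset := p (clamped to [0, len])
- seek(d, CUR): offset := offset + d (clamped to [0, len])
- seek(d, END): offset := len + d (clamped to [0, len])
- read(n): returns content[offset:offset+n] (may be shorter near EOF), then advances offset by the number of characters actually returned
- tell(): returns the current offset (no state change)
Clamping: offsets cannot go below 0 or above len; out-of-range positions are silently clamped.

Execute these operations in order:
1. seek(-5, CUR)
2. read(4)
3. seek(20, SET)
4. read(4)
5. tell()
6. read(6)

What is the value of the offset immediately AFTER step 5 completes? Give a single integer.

After 1 (seek(-5, CUR)): offset=0
After 2 (read(4)): returned '9NEA', offset=4
After 3 (seek(20, SET)): offset=20
After 4 (read(4)): returned 'IZL4', offset=24
After 5 (tell()): offset=24

Answer: 24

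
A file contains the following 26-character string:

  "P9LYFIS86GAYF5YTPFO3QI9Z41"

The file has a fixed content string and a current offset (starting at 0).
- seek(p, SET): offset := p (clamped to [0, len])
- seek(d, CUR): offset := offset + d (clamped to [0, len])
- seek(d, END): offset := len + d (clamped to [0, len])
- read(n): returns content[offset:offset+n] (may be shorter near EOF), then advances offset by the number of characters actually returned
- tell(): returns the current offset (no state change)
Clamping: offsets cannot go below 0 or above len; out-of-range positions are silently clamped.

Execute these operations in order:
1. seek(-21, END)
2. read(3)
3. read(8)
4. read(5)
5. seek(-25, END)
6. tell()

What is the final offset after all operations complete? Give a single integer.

After 1 (seek(-21, END)): offset=5
After 2 (read(3)): returned 'IS8', offset=8
After 3 (read(8)): returned '6GAYF5YT', offset=16
After 4 (read(5)): returned 'PFO3Q', offset=21
After 5 (seek(-25, END)): offset=1
After 6 (tell()): offset=1

Answer: 1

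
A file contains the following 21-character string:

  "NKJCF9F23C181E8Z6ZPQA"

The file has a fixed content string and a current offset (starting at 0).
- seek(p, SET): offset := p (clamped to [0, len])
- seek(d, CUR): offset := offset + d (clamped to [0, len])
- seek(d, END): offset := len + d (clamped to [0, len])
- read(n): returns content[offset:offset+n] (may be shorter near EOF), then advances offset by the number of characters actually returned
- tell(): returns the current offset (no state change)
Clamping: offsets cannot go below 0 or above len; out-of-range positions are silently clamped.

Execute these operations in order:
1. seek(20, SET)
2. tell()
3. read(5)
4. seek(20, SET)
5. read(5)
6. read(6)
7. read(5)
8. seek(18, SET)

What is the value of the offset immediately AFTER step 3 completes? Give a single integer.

After 1 (seek(20, SET)): offset=20
After 2 (tell()): offset=20
After 3 (read(5)): returned 'A', offset=21

Answer: 21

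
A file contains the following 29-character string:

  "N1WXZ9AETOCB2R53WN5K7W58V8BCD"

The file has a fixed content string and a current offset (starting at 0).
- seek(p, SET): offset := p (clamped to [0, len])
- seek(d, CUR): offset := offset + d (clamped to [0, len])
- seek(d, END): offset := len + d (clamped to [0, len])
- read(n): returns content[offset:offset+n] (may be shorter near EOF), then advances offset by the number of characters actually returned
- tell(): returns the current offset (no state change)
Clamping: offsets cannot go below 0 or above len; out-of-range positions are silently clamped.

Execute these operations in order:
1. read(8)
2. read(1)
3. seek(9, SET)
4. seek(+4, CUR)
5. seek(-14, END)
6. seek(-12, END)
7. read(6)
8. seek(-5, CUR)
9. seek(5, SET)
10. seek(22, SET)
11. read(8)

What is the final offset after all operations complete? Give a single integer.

After 1 (read(8)): returned 'N1WXZ9AE', offset=8
After 2 (read(1)): returned 'T', offset=9
After 3 (seek(9, SET)): offset=9
After 4 (seek(+4, CUR)): offset=13
After 5 (seek(-14, END)): offset=15
After 6 (seek(-12, END)): offset=17
After 7 (read(6)): returned 'N5K7W5', offset=23
After 8 (seek(-5, CUR)): offset=18
After 9 (seek(5, SET)): offset=5
After 10 (seek(22, SET)): offset=22
After 11 (read(8)): returned '58V8BCD', offset=29

Answer: 29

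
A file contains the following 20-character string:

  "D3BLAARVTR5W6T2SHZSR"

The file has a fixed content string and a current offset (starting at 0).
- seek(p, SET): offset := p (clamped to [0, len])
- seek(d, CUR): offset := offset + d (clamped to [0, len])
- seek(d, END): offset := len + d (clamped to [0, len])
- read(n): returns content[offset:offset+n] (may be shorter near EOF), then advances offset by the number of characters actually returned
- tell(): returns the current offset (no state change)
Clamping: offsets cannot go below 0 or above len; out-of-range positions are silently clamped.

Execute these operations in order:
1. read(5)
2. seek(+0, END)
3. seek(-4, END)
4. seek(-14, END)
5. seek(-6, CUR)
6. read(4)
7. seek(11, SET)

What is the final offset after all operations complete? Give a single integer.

Answer: 11

Derivation:
After 1 (read(5)): returned 'D3BLA', offset=5
After 2 (seek(+0, END)): offset=20
After 3 (seek(-4, END)): offset=16
After 4 (seek(-14, END)): offset=6
After 5 (seek(-6, CUR)): offset=0
After 6 (read(4)): returned 'D3BL', offset=4
After 7 (seek(11, SET)): offset=11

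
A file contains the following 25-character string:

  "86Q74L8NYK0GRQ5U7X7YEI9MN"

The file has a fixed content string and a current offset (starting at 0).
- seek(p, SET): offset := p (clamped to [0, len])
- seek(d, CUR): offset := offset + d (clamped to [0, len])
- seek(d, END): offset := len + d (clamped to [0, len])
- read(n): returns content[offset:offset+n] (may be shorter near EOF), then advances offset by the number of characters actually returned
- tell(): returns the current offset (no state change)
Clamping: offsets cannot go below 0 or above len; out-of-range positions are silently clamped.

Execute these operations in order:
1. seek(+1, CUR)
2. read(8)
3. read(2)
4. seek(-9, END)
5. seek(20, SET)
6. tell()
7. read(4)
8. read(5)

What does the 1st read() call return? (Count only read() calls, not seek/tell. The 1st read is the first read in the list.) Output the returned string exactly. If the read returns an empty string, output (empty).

Answer: 6Q74L8NY

Derivation:
After 1 (seek(+1, CUR)): offset=1
After 2 (read(8)): returned '6Q74L8NY', offset=9
After 3 (read(2)): returned 'K0', offset=11
After 4 (seek(-9, END)): offset=16
After 5 (seek(20, SET)): offset=20
After 6 (tell()): offset=20
After 7 (read(4)): returned 'EI9M', offset=24
After 8 (read(5)): returned 'N', offset=25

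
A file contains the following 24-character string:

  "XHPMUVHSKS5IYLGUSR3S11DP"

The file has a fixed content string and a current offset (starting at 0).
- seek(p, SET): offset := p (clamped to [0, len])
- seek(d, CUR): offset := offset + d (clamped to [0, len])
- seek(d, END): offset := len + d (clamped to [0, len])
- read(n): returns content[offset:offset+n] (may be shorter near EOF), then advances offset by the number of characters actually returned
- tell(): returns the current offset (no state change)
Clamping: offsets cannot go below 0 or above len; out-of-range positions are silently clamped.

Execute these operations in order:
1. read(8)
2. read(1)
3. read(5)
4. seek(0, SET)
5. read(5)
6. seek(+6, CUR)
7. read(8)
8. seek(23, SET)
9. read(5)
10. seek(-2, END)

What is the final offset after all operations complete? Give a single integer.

After 1 (read(8)): returned 'XHPMUVHS', offset=8
After 2 (read(1)): returned 'K', offset=9
After 3 (read(5)): returned 'S5IYL', offset=14
After 4 (seek(0, SET)): offset=0
After 5 (read(5)): returned 'XHPMU', offset=5
After 6 (seek(+6, CUR)): offset=11
After 7 (read(8)): returned 'IYLGUSR3', offset=19
After 8 (seek(23, SET)): offset=23
After 9 (read(5)): returned 'P', offset=24
After 10 (seek(-2, END)): offset=22

Answer: 22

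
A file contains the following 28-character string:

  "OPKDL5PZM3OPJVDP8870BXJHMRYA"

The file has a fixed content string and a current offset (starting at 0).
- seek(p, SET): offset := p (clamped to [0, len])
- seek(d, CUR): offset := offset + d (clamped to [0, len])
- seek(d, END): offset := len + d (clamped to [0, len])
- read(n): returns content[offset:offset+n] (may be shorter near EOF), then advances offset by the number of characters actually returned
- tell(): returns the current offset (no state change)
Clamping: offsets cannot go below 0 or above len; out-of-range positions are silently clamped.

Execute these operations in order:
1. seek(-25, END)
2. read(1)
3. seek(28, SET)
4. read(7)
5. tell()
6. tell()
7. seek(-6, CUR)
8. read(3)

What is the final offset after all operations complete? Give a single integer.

Answer: 25

Derivation:
After 1 (seek(-25, END)): offset=3
After 2 (read(1)): returned 'D', offset=4
After 3 (seek(28, SET)): offset=28
After 4 (read(7)): returned '', offset=28
After 5 (tell()): offset=28
After 6 (tell()): offset=28
After 7 (seek(-6, CUR)): offset=22
After 8 (read(3)): returned 'JHM', offset=25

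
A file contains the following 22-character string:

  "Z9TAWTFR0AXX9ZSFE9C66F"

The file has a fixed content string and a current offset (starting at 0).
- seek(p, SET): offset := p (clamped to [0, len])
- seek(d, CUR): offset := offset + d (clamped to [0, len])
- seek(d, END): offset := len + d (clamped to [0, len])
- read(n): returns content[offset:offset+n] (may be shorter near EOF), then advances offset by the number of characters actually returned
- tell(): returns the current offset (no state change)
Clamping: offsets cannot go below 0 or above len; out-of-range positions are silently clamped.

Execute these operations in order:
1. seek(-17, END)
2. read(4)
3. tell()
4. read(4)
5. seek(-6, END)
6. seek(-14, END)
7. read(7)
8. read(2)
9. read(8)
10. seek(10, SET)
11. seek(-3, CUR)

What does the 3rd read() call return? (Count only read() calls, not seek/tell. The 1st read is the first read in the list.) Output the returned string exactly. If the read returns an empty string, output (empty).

Answer: 0AXX9ZS

Derivation:
After 1 (seek(-17, END)): offset=5
After 2 (read(4)): returned 'TFR0', offset=9
After 3 (tell()): offset=9
After 4 (read(4)): returned 'AXX9', offset=13
After 5 (seek(-6, END)): offset=16
After 6 (seek(-14, END)): offset=8
After 7 (read(7)): returned '0AXX9ZS', offset=15
After 8 (read(2)): returned 'FE', offset=17
After 9 (read(8)): returned '9C66F', offset=22
After 10 (seek(10, SET)): offset=10
After 11 (seek(-3, CUR)): offset=7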